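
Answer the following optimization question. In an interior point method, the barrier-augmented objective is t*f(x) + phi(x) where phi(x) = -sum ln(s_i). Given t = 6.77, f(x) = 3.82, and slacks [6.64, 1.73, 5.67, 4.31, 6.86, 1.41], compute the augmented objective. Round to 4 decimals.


Step 1: Compute log-barrier.
ln values: [1.8931, 0.5481, 1.7352, 1.4609, 1.9257, 0.3436]
phi = -(1.8931 + 0.5481 + 1.7352 + 1.4609 + 1.9257 + 0.3436) = -7.9067
Step 2: Compute augmented objective.
t*f(x) = 6.77*3.82 = 25.8614
Total = 25.8614 - 7.9067 = 17.9547


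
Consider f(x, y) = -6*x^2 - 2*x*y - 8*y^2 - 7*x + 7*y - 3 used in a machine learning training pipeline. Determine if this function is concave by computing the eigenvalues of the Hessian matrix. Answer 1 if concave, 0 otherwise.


The Hessian of f(x,y) = -6*x^2 - 2*x*y - 8*y^2 - 7*x + 7*y - 3 is:
H = [[-12, -2], [-2, -16]]
Trace = -12 - 16 = -28
Determinant = -12*-16 - (-2)^2 = 188
Discriminant = (-28)^2 - 4*188 = 32.0
Eigenvalues: lambda_1 = -16.8284, lambda_2 = -11.1716
The function is concave.

1


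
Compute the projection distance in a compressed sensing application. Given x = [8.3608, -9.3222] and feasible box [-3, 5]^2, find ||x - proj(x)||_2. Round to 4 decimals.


Project each component onto [-3, 5].
clip(8.3608) = 5.0, clip(-9.3222) = -3.0
Projection = [5.0, -3.0]
Squared diffs: [11.295, 39.9702]
Distance = sqrt(51.2652) = 7.16


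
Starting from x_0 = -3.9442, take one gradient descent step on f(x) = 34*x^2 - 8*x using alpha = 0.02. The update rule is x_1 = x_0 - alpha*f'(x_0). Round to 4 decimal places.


We compute the gradient at x_0 and apply the update.
f'(x) = 68*x - 8
f'(-3.9442) = 68*-3.9442 - 8 = -276.2056
x_1 = -3.9442 - 0.02*-276.2056 = 1.5799


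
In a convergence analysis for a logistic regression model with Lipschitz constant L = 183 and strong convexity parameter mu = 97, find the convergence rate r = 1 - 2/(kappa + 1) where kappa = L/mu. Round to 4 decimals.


Step 1: Compute the condition number.
kappa = L/mu = 183/97 = 1.8866
Step 2: Compute the convergence rate.
r = 1 - 2/(kappa + 1) = 1 - 2*mu/(L + mu) = (L - mu)/(L + mu) = 86/280 = 0.3071


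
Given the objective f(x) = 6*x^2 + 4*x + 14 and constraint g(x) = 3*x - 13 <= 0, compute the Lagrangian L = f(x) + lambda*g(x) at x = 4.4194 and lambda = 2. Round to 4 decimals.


Step 1: Evaluate f(x).
f(4.4194) = 6*4.4194^2 + 4*4.4194 + 14 = 148.8642
Step 2: Evaluate g(x).
g(4.4194) = 3*4.4194 - 13 = 0.2582
Step 3: Compute Lagrangian.
L = 148.8642 + 2*0.2582 = 149.3806


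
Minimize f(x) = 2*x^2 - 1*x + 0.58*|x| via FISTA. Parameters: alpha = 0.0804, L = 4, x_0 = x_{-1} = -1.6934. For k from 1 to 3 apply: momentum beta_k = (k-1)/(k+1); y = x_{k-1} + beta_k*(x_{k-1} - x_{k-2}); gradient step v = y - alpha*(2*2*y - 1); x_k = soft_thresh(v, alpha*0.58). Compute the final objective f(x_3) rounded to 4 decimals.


FISTA on f(x) = 2*x^2 - 1*x + 0.58*|x|
L = 4, alpha = 0.0804
Iteration 1: beta = 0.0, y = -1.6934 + 0.0*(-1.6934 + 1.6934) = -1.6934
  grad(y) = -7.7736, v = y - alpha*grad = -1.0684
  prox(v) = soft_thresh(-1.0684, 0.0466) = -1.0218
Iteration 2: beta = 0.3333, y = -1.0218 + 0.3333*(-1.0218 + 1.6934) = -0.7979
  grad(y) = -4.1916, v = y - alpha*grad = -0.4609
  prox(v) = soft_thresh(-0.4609, 0.0466) = -0.4143
Iteration 3: beta = 0.5, y = -0.4143 + 0.5*(-0.4143 + 1.0218) = -0.1105
  grad(y) = -1.442, v = y - alpha*grad = 0.0054
  prox(v) = soft_thresh(0.0054, 0.0466) = 0.0
f(x_3) = 2*0.0^2 - 1*0.0 + 0.58*|0.0| = 0.0


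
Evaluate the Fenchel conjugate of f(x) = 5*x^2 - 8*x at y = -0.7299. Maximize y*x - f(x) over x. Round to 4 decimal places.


f*(y) = sup_x {y*x - a*x^2 - b*x} = sup_x {(y-b)*x - a*x^2}
FOC: (y - b) - 2a*x = 0 => x* = (y - b)/(2a)
x* = (-0.7299 + 8)/(2*5) = 0.727
f*(-0.7299) = (y-b)^2/(4a) = (-0.7299 + 8)^2/(4*5)
= 52.8544/20 = 2.6427


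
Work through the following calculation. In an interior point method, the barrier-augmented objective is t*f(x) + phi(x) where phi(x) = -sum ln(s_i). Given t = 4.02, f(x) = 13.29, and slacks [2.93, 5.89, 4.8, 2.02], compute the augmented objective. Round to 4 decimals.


Step 1: Compute log-barrier.
ln values: [1.075, 1.7733, 1.5686, 0.7031]
phi = -(1.075 + 1.7733 + 1.5686 + 0.7031) = -5.12
Step 2: Compute augmented objective.
t*f(x) = 4.02*13.29 = 53.4258
Total = 53.4258 - 5.12 = 48.3058


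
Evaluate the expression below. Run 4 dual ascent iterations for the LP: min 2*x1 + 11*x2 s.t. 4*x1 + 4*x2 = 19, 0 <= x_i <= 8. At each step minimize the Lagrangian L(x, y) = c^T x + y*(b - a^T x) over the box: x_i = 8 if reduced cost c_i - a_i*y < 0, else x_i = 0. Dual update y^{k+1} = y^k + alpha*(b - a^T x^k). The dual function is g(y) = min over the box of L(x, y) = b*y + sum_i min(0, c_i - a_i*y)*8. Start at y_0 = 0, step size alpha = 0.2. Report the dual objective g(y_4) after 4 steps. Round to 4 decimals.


Dual ascent for LP: min 2*x1 + 11*x2, 4*x1 + 4*x2 = 19, 0 <= x_i <= 8
Step 1: y^k = 0.0, reduced costs: (2.0, 11.0)
  x^k = (0.0, 0.0), subgradient = b - a^T x = 19.0
  y^{k+1} = 0.0 + 0.2*19.0 = 3.8
Step 2: y^k = 3.8, reduced costs: (-13.2, -4.2)
  x^k = (8.0, 8.0), subgradient = b - a^T x = -45.0
  y^{k+1} = 3.8 + 0.2*-45.0 = -5.2
Step 3: y^k = -5.2, reduced costs: (22.8, 31.8)
  x^k = (0.0, 0.0), subgradient = b - a^T x = 19.0
  y^{k+1} = -5.2 + 0.2*19.0 = -1.4
Step 4: y^k = -1.4, reduced costs: (7.6, 16.6)
  x^k = (0.0, 0.0), subgradient = b - a^T x = 19.0
  y^{k+1} = -1.4 + 0.2*19.0 = 2.4
Dual objective at y_4 = 2.4: reduced costs (-7.6, 1.4), box minimizer x = (8.0, 0.0)
g(y_4) = b*y + (c1 - a1*y)*x1 + (c2 - a2*y)*x2 = 19*2.4 + (-7.6)*8.0 + 1.4*0.0 = 45.6 - 60.8 + 0.0 = -15.2


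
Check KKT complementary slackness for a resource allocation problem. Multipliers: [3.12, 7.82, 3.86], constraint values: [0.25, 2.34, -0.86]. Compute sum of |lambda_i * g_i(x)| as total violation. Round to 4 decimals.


KKT complementary slackness check:
lambda_1 * g_1 = 3.12 * 0.25 = 0.78
lambda_2 * g_2 = 7.82 * 2.34 = 18.2988
lambda_3 * g_3 = 3.86 * -0.86 = -3.3196
Total violation = 0.78 + 18.2988 + 3.3196 = 22.3984


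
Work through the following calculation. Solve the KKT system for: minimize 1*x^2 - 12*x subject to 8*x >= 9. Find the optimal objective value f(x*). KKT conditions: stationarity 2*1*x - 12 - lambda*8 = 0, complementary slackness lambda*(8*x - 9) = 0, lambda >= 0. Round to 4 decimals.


Step 1: Try lambda = 0 (constraint inactive).
Stationarity: 2*1*x - 12 = 0
x* = 12/(2*1) = 6.0
Check constraint: 8*6.0 = 48.0 >= 9 -- satisfied.
Step 2: Compute optimal value.
f(x*) = 1*6.0^2 - 12*6.0 = -36.0


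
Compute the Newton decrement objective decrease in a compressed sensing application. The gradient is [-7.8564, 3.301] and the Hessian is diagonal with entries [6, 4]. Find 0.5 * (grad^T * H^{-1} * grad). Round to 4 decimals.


Step 1: H is diagonal, so H^(-1) * g = [-1.3094, 0.8253].
Step 2: g^T H^(-1) g = sum_i g_i^2 / H_ii
  = (-7.8564)^2/6 + (3.301)^2/4
  = 10.2872 + 2.7242 = 13.0113
Step 3: Objective decrease = 0.5 * g^T H^(-1) g = 6.5057


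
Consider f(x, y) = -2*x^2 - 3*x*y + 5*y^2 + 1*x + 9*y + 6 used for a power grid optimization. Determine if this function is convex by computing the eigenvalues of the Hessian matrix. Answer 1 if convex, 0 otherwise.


The Hessian of f(x,y) = -2*x^2 - 3*x*y + 5*y^2 + 1*x + 9*y + 6 is:
H = [[-4, -3], [-3, 10]]
Trace = -4 + 10 = 6
Determinant = -4*10 - (-3)^2 = -49
Discriminant = (6)^2 - 4*-49 = 232.0
Eigenvalues: lambda_1 = -4.6158, lambda_2 = 10.6158
The function is not convex.

0


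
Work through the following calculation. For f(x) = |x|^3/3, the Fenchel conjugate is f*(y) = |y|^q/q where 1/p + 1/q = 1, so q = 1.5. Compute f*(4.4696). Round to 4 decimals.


The conjugate exponent q satisfies 1/p + 1/q = 1.
p = 3, so q = 3/(3 - 1) = 1.5
|y|^q = 4.4696^1.5 = 9.4494
f*(4.4696) = 9.4494 / 1.5 = 6.2996


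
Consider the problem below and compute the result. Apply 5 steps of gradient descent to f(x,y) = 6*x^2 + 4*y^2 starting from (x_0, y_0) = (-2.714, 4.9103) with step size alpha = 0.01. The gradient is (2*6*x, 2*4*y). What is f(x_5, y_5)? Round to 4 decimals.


Gradient descent on f(x,y) = 6*x^2 + 4*y^2.
Starting point: (-2.714, 4.9103), alpha = 0.01
Step 1: grad_x = 2*6*-2.714 = -32.568, grad_y = 2*4*4.9103 = 39.2824
  x_1 = -2.714 - 0.01*-32.568 = -2.3883
  y_1 = 4.9103 - 0.01*39.2824 = 4.5175
Step 2: grad_x = 2*6*-2.3883 = -28.6598, grad_y = 2*4*4.5175 = 36.1398
  x_2 = -2.3883 - 0.01*-28.6598 = -2.1017
  y_2 = 4.5175 - 0.01*36.1398 = 4.1561
Step 3: grad_x = 2*6*-2.1017 = -25.2207, grad_y = 2*4*4.1561 = 33.2486
  x_3 = -2.1017 - 0.01*-25.2207 = -1.8495
  y_3 = 4.1561 - 0.01*33.2486 = 3.8236
Step 4: grad_x = 2*6*-1.8495 = -22.1942, grad_y = 2*4*3.8236 = 30.5887
  x_4 = -1.8495 - 0.01*-22.1942 = -1.6276
  y_4 = 3.8236 - 0.01*30.5887 = 3.5177
Step 5: grad_x = 2*6*-1.6276 = -19.5309, grad_y = 2*4*3.5177 = 28.1416
  x_5 = -1.6276 - 0.01*-19.5309 = -1.4323
  y_5 = 3.5177 - 0.01*28.1416 = 3.2363
f(-1.4323, 3.2363) = 6*(-1.4323)^2 + 4*3.2363^2 = 54.2025


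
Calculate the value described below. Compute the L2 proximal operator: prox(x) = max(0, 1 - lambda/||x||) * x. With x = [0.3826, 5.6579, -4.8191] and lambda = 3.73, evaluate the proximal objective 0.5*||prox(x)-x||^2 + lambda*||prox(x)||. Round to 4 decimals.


Step 1: Compute ||x||.
||x|| = 7.4419
Step 2: Compute scaling factor.
scale = max(0, 1 - 3.73/7.4419) = 0.4988
Step 3: prox(x) = [0.1908, 2.8221, -2.4037]
||prox(x)|| = 3.7119
Step 4: Proximal objective.
0.5*||prox-x||^2 = 6.9565
lambda*||prox|| = 13.8454
Total = 20.8019


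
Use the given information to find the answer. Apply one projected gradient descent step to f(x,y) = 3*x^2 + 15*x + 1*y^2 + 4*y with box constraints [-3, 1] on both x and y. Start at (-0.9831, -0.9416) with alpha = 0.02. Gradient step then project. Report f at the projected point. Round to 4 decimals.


Step 1: Compute gradient at (-0.9831, -0.9416).
grad_x = 2*3*-0.9831 + 15 = 9.1014
grad_y = 2*1*-0.9416 + 4 = 2.1168
Step 2: Gradient step.
x_raw = -0.9831 - 0.02*9.1014 = -1.1651
y_raw = -0.9416 - 0.02*2.1168 = -0.9839
Step 3: Project onto [-3, 1].
x_proj = clip(-1.1651) = -1.1651
y_proj = clip(-0.9839) = -0.9839
Step 4: Evaluate f.
f(-1.1651, -0.9839) = -16.372


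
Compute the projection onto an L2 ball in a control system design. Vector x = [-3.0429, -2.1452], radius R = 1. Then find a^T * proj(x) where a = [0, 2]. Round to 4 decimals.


Step 1: Compute ||x|| (intermediates to 6 decimals).
||x|| = sqrt((-3.0429)^2 + (-2.1452)^2) = 3.723053
Step 2: Project.
Since ||x|| > R, scale = R/||x|| = 1/3.723053 = 0.268597, proj(x) = scale * x
proj(x) = [-0.817314, -0.576194]
Step 3: Dot product.
a^T * proj(x) = 0*(-0.817314) + 2*(-0.576194) = -1.1524


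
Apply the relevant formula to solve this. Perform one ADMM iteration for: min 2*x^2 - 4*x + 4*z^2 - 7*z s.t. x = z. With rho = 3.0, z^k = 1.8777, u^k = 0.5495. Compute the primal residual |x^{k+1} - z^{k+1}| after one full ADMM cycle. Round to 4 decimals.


ADMM iteration with rho = 3.0, z^k = 1.8777, u^k = 0.5495
Step 1: x-update.
Minimize 2*x^2 - 4*x + (3.0/2)*(x - 1.8777 + 0.5495)^2
FOC: (2*2 + 3.0)*x = 4 + 3.0*(1.8777 - 0.5495)
x^{k+1} = 1.1407
Step 2: z-update.
Minimize 4*z^2 - 7*z + (3.0/2)*(1.1407 - z + 0.5495)^2
FOC: (2*4 + 3.0)*z = 7 + 3.0*(1.1407 + 0.5495)
z^{k+1} = 1.0973
Step 3: u-update.
u^{k+1} = 0.5495 + 1.1407 - 1.0973 = 0.5928
Step 4: Primal residual = |1.1407 - 1.0973| = 0.0433


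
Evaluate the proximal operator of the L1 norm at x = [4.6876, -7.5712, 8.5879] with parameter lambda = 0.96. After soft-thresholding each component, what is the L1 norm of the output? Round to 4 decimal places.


Soft-thresholding with lambda = 0.96:
prox(4.6876) = sign(4.6876)*max(|4.6876| - 0.96, 0) = 3.7276
prox(-7.5712) = sign(-7.5712)*max(|-7.5712| - 0.96, 0) = -6.6112
prox(8.5879) = sign(8.5879)*max(|8.5879| - 0.96, 0) = 7.6279
prox(x) = [3.7276, -6.6112, 7.6279]
||prox(x)||_1 = 3.7276 + 6.6112 + 7.6279 = 17.9667


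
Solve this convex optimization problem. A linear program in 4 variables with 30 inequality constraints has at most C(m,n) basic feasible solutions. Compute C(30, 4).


Each vertex corresponds to some choice of n active constraints out of m, so the number of vertices is at most C(m, n) = m! / (n!(m-n)!).
m = 30, n = 4
Numerator: 30 * 29 * 28 * 27
Denominator: 4! = 24
C(30, 4) = 27405


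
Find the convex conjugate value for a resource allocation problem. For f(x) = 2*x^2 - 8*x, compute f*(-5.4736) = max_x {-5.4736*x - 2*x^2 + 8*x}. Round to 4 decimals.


f*(y) = sup_x {y*x - a*x^2 - b*x} = sup_x {(y-b)*x - a*x^2}
FOC: (y - b) - 2a*x = 0 => x* = (y - b)/(2a)
x* = (-5.4736 + 8)/(2*2) = 0.6316
f*(-5.4736) = (y-b)^2/(4a) = (-5.4736 + 8)^2/(4*2)
= 6.3827/8 = 0.7978


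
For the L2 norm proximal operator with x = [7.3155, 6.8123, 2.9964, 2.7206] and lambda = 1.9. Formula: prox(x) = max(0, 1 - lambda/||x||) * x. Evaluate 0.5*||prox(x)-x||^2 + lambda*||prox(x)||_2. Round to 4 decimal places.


Step 1: Compute ||x||.
||x|| = 10.7844
Step 2: Compute scaling factor.
scale = max(0, 1 - 1.9/10.7844) = 0.8238
Step 3: prox(x) = [6.0267, 5.6121, 2.4685, 2.2413]
||prox(x)|| = 8.8844
Step 4: Proximal objective.
0.5*||prox-x||^2 = 1.805
lambda*||prox|| = 16.8804
Total = 18.6854


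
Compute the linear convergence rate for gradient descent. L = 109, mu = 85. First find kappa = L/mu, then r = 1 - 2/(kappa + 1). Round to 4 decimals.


Step 1: Compute the condition number.
kappa = L/mu = 109/85 = 1.2824
Step 2: Compute the convergence rate.
r = 1 - 2/(kappa + 1) = 1 - 2*mu/(L + mu) = (L - mu)/(L + mu) = 24/194 = 0.1237


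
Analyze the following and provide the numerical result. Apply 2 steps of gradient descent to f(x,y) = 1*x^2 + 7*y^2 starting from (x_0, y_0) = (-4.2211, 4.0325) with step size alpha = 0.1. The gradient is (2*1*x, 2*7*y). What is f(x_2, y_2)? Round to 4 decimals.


Gradient descent on f(x,y) = 1*x^2 + 7*y^2.
Starting point: (-4.2211, 4.0325), alpha = 0.1
Step 1: grad_x = 2*1*-4.2211 = -8.4422, grad_y = 2*7*4.0325 = 56.455
  x_1 = -4.2211 - 0.1*-8.4422 = -3.3769
  y_1 = 4.0325 - 0.1*56.455 = -1.613
Step 2: grad_x = 2*1*-3.3769 = -6.7538, grad_y = 2*7*-1.613 = -22.582
  x_2 = -3.3769 - 0.1*-6.7538 = -2.7015
  y_2 = -1.613 - 0.1*-22.582 = 0.6452
f(-2.7015, 0.6452) = 1*(-2.7015)^2 + 7*0.6452^2 = 10.2121


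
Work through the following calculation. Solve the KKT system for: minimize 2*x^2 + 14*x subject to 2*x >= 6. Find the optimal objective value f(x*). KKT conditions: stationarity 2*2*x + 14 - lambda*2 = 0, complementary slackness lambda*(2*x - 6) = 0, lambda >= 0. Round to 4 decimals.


Step 1: Try lambda = 0 (constraint inactive).
x_unc = -14/(2*2) = -3.5
Check: 2*-3.5 = -7.0 < 6 -- violated!
Step 2: Constraint must be active: 2*x = 6
x* = 6/2 = 3.0
lambda = (2*2*3.0 + 14)/2 = 13.0
Step 3: Compute optimal value.
f(x*) = 2*3.0^2 + 14*3.0 = 60.0


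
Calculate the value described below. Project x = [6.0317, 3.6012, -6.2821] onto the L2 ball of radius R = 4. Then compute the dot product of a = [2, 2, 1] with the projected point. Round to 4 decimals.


Step 1: Compute ||x|| (intermediates to 6 decimals).
||x|| = sqrt(6.0317^2 + 3.6012^2 + (-6.2821)^2) = 9.424162
Step 2: Project.
Since ||x|| > R, scale = R/||x|| = 4/9.424162 = 0.424441, proj(x) = scale * x
proj(x) = [2.560101, 1.528497, -2.666381]
Step 3: Dot product.
a^T * proj(x) = 2*2.560101 + 2*1.528497 + 1*(-2.666381) = 5.5108


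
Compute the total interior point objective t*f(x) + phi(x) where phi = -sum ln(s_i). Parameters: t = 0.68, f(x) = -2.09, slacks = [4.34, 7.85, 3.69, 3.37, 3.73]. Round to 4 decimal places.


Step 1: Compute log-barrier.
ln values: [1.4679, 2.0605, 1.3056, 1.2149, 1.3164]
phi = -(1.4679 + 2.0605 + 1.3056 + 1.2149 + 1.3164) = -7.3653
Step 2: Compute augmented objective.
t*f(x) = 0.68*-2.09 = -1.4212
Total = -1.4212 - 7.3653 = -8.7865


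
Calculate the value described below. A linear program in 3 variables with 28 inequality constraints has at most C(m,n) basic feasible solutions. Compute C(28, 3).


Each vertex corresponds to some choice of n active constraints out of m, so the number of vertices is at most C(m, n) = m! / (n!(m-n)!).
m = 28, n = 3
Numerator: 28 * 27 * 26
Denominator: 3! = 6
C(28, 3) = 3276


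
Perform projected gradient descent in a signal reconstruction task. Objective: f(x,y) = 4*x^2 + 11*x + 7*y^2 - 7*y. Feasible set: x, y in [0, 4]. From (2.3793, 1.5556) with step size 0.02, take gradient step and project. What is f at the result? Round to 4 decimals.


Step 1: Compute gradient at (2.3793, 1.5556).
grad_x = 2*4*2.3793 + 11 = 30.0344
grad_y = 2*7*1.5556 - 7 = 14.7784
Step 2: Gradient step.
x_raw = 2.3793 - 0.02*30.0344 = 1.7786
y_raw = 1.5556 - 0.02*14.7784 = 1.26
Step 3: Project onto [0, 4].
x_proj = clip(1.7786) = 1.7786
y_proj = clip(1.26) = 1.26
Step 4: Evaluate f.
f(1.7786, 1.26) = 34.5121


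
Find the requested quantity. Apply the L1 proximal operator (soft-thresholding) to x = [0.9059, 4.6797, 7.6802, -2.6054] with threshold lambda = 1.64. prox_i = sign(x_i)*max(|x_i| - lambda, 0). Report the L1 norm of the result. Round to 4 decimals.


Soft-thresholding with lambda = 1.64:
prox(0.9059) = sign(0.9059)*max(|0.9059| - 1.64, 0) = 0.0
prox(4.6797) = sign(4.6797)*max(|4.6797| - 1.64, 0) = 3.0397
prox(7.6802) = sign(7.6802)*max(|7.6802| - 1.64, 0) = 6.0402
prox(-2.6054) = sign(-2.6054)*max(|-2.6054| - 1.64, 0) = -0.9654
prox(x) = [0.0, 3.0397, 6.0402, -0.9654]
||prox(x)||_1 = 0.0 + 3.0397 + 6.0402 + 0.9654 = 10.0453


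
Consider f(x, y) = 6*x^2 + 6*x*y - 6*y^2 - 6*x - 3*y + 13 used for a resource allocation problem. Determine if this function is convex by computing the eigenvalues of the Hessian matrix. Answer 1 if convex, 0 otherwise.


The Hessian of f(x,y) = 6*x^2 + 6*x*y - 6*y^2 - 6*x - 3*y + 13 is:
H = [[12, 6], [6, -12]]
Trace = 12 - 12 = 0
Determinant = 12*-12 - (6)^2 = -180
Discriminant = (0)^2 - 4*-180 = 720.0
Eigenvalues: lambda_1 = -13.4164, lambda_2 = 13.4164
The function is not convex.

0


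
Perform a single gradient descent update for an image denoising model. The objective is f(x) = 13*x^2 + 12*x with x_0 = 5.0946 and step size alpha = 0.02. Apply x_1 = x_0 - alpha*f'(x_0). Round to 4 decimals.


We compute the gradient at x_0 and apply the update.
f'(x) = 26*x + 12
f'(5.0946) = 26*5.0946 + 12 = 144.4596
x_1 = 5.0946 - 0.02*144.4596 = 2.2054


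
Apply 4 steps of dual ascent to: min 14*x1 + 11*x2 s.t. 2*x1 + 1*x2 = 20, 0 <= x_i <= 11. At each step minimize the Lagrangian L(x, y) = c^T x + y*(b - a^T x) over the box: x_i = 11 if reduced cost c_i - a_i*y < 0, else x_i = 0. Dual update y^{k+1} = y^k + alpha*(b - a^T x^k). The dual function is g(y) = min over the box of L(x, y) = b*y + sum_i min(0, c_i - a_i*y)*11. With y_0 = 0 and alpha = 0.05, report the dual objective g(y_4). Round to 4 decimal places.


Dual ascent for LP: min 14*x1 + 11*x2, 2*x1 + 1*x2 = 20, 0 <= x_i <= 11
Step 1: y^k = 0.0, reduced costs: (14.0, 11.0)
  x^k = (0.0, 0.0), subgradient = b - a^T x = 20.0
  y^{k+1} = 0.0 + 0.05*20.0 = 1.0
Step 2: y^k = 1.0, reduced costs: (12.0, 10.0)
  x^k = (0.0, 0.0), subgradient = b - a^T x = 20.0
  y^{k+1} = 1.0 + 0.05*20.0 = 2.0
Step 3: y^k = 2.0, reduced costs: (10.0, 9.0)
  x^k = (0.0, 0.0), subgradient = b - a^T x = 20.0
  y^{k+1} = 2.0 + 0.05*20.0 = 3.0
Step 4: y^k = 3.0, reduced costs: (8.0, 8.0)
  x^k = (0.0, 0.0), subgradient = b - a^T x = 20.0
  y^{k+1} = 3.0 + 0.05*20.0 = 4.0
Dual objective at y_4 = 4.0: reduced costs (6.0, 7.0), box minimizer x = (0.0, 0.0)
g(y_4) = b*y + (c1 - a1*y)*x1 + (c2 - a2*y)*x2 = 20*4.0 + 6.0*0.0 + 7.0*0.0 = 80.0 + 0.0 + 0.0 = 80.0


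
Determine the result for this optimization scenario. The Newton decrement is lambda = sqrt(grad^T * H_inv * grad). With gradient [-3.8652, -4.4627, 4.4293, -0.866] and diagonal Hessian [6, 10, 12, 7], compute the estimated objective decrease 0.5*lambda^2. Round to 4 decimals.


Step 1: H is diagonal, so H^(-1) * g = [-0.6442, -0.4463, 0.3691, -0.1237].
Step 2: g^T H^(-1) g = sum_i g_i^2 / H_ii
  = (-3.8652)^2/6 + (-4.4627)^2/10 + (4.4293)^2/12 + (-0.866)^2/7
  = 2.49 + 1.9916 + 1.6349 + 0.1071 = 6.2236
Step 3: Objective decrease = 0.5 * g^T H^(-1) g = 3.1118


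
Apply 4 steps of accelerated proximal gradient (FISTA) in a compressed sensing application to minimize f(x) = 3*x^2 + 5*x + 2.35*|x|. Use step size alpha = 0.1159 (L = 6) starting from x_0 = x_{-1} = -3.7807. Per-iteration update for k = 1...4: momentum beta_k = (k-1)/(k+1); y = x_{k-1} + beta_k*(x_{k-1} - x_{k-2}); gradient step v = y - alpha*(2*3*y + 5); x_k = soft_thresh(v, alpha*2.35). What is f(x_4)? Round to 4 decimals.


FISTA on f(x) = 3*x^2 + 5*x + 2.35*|x|
L = 6, alpha = 0.1159
Iteration 1: beta = 0.0, y = -3.7807 + 0.0*(-3.7807 + 3.7807) = -3.7807
  grad(y) = -17.6842, v = y - alpha*grad = -1.7311
  prox(v) = soft_thresh(-1.7311, 0.2724) = -1.4587
Iteration 2: beta = 0.3333, y = -1.4587 + 0.3333*(-1.4587 + 3.7807) = -0.6847
  grad(y) = 0.8915, v = y - alpha*grad = -0.7881
  prox(v) = soft_thresh(-0.7881, 0.2724) = -0.5157
Iteration 3: beta = 0.5, y = -0.5157 + 0.5*(-0.5157 + 1.4587) = -0.0442
  grad(y) = 4.7348, v = y - alpha*grad = -0.593
  prox(v) = soft_thresh(-0.593, 0.2724) = -0.3206
Iteration 4: beta = 0.6, y = -0.3206 + 0.6*(-0.3206 + 0.5157) = -0.2035
  grad(y) = 3.7788, v = y - alpha*grad = -0.6415
  prox(v) = soft_thresh(-0.6415, 0.2724) = -0.3691
f(x_4) = 3*(-0.3691)^2 + 5*(-0.3691) + 2.35*|-0.3691| = -0.5694


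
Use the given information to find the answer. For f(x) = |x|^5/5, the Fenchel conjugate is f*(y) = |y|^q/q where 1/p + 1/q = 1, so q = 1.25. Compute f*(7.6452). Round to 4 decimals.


The conjugate exponent q satisfies 1/p + 1/q = 1.
p = 5, so q = 5/(5 - 1) = 1.25
|y|^q = 7.6452^1.25 = 12.7126
f*(7.6452) = 12.7126 / 1.25 = 10.1701


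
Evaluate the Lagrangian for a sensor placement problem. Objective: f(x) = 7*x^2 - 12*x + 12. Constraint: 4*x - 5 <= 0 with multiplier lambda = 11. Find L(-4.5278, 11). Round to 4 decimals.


Step 1: Evaluate f(x).
f(-4.5278) = 7*(-4.5278)^2 - 12*(-4.5278) + 12 = 209.8404
Step 2: Evaluate g(x).
g(-4.5278) = 4*-4.5278 - 5 = -23.1112
Step 3: Compute Lagrangian.
L = 209.8404 + 11*-23.1112 = -44.3828


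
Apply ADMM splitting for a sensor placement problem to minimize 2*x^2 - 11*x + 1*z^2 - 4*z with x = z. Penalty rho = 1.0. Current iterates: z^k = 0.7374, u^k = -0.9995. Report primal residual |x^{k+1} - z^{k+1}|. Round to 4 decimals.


ADMM iteration with rho = 1.0, z^k = 0.7374, u^k = -0.9995
Step 1: x-update.
Minimize 2*x^2 - 11*x + (1.0/2)*(x - 0.7374 - 0.9995)^2
FOC: (2*2 + 1.0)*x = 11 + 1.0*(0.7374 + 0.9995)
x^{k+1} = 2.5474
Step 2: z-update.
Minimize 1*z^2 - 4*z + (1.0/2)*(2.5474 - z - 0.9995)^2
FOC: (2*1 + 1.0)*z = 4 + 1.0*(2.5474 - 0.9995)
z^{k+1} = 1.8493
Step 3: u-update.
u^{k+1} = -0.9995 + 2.5474 - 1.8493 = -0.3014
Step 4: Primal residual = |2.5474 - 1.8493| = 0.6981


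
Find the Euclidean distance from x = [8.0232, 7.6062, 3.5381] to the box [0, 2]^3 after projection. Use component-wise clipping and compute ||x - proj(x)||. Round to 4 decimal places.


Project each component onto [0, 2].
clip(8.0232) = 2.0, clip(7.6062) = 2.0, clip(3.5381) = 2.0
Projection = [2.0, 2.0, 2.0]
Squared diffs: [36.2789, 31.4295, 2.3658]
Distance = sqrt(70.0742) = 8.371


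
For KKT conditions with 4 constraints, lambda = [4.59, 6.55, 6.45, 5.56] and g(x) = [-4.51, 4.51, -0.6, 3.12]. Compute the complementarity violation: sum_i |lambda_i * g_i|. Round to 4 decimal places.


KKT complementary slackness check:
lambda_1 * g_1 = 4.59 * -4.51 = -20.7009
lambda_2 * g_2 = 6.55 * 4.51 = 29.5405
lambda_3 * g_3 = 6.45 * -0.6 = -3.87
lambda_4 * g_4 = 5.56 * 3.12 = 17.3472
Total violation = 20.7009 + 29.5405 + 3.87 + 17.3472 = 71.4586


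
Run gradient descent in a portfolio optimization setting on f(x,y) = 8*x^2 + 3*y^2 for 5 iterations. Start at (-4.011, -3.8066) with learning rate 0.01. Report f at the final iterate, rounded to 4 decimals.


Gradient descent on f(x,y) = 8*x^2 + 3*y^2.
Starting point: (-4.011, -3.8066), alpha = 0.01
Step 1: grad_x = 2*8*-4.011 = -64.176, grad_y = 2*3*-3.8066 = -22.8396
  x_1 = -4.011 - 0.01*-64.176 = -3.3692
  y_1 = -3.8066 - 0.01*-22.8396 = -3.5782
Step 2: grad_x = 2*8*-3.3692 = -53.9078, grad_y = 2*3*-3.5782 = -21.4692
  x_2 = -3.3692 - 0.01*-53.9078 = -2.8302
  y_2 = -3.5782 - 0.01*-21.4692 = -3.3635
Step 3: grad_x = 2*8*-2.8302 = -45.2826, grad_y = 2*3*-3.3635 = -20.1811
  x_3 = -2.8302 - 0.01*-45.2826 = -2.3773
  y_3 = -3.3635 - 0.01*-20.1811 = -3.1617
Step 4: grad_x = 2*8*-2.3773 = -38.0374, grad_y = 2*3*-3.1617 = -18.9702
  x_4 = -2.3773 - 0.01*-38.0374 = -1.997
  y_4 = -3.1617 - 0.01*-18.9702 = -2.972
Step 5: grad_x = 2*8*-1.997 = -31.9514, grad_y = 2*3*-2.972 = -17.832
  x_5 = -1.997 - 0.01*-31.9514 = -1.6774
  y_5 = -2.972 - 0.01*-17.832 = -2.7937
f(-1.6774, -2.7937) = 8*(-1.6774)^2 + 3*(-2.7937)^2 = 45.9246


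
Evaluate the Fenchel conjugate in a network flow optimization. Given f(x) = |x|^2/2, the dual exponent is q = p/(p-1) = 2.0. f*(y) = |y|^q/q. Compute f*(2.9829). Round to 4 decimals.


The conjugate exponent q satisfies 1/p + 1/q = 1.
p = 2, so q = 2/(2 - 1) = 2.0
|y|^q = 2.9829^2.0 = 8.8977
f*(2.9829) = 8.8977 / 2.0 = 4.4488


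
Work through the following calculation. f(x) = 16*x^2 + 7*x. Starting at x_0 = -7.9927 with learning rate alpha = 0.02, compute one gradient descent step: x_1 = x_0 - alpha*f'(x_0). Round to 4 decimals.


We compute the gradient at x_0 and apply the update.
f'(x) = 32*x + 7
f'(-7.9927) = 32*-7.9927 + 7 = -248.7664
x_1 = -7.9927 - 0.02*-248.7664 = -3.0174


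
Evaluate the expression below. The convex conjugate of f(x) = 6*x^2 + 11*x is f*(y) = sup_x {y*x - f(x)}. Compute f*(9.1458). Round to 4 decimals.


f*(y) = sup_x {y*x - a*x^2 - b*x} = sup_x {(y-b)*x - a*x^2}
FOC: (y - b) - 2a*x = 0 => x* = (y - b)/(2a)
x* = (9.1458 - 11)/(2*6) = -0.1545
f*(9.1458) = (y-b)^2/(4a) = (9.1458 - 11)^2/(4*6)
= 3.4381/24 = 0.1433


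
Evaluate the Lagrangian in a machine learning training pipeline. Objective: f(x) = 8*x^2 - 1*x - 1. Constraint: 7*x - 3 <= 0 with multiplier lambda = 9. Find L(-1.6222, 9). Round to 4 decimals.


Step 1: Evaluate f(x).
f(-1.6222) = 8*(-1.6222)^2 - 1*(-1.6222) - 1 = 21.6745
Step 2: Evaluate g(x).
g(-1.6222) = 7*-1.6222 - 3 = -14.3554
Step 3: Compute Lagrangian.
L = 21.6745 + 9*-14.3554 = -107.5241


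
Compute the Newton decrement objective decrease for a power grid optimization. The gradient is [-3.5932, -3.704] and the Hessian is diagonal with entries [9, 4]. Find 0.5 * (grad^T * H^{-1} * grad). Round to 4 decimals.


Step 1: H is diagonal, so H^(-1) * g = [-0.3992, -0.926].
Step 2: g^T H^(-1) g = sum_i g_i^2 / H_ii
  = (-3.5932)^2/9 + (-3.704)^2/4
  = 1.4346 + 3.4299 = 4.8645
Step 3: Objective decrease = 0.5 * g^T H^(-1) g = 2.4322


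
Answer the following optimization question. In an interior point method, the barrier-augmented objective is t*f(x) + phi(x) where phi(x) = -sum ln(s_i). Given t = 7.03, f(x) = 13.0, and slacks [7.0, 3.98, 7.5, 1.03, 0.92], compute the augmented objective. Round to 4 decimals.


Step 1: Compute log-barrier.
ln values: [1.9459, 1.3813, 2.0149, 0.0296, -0.0834]
phi = -(1.9459 + 1.3813 + 2.0149 + 0.0296 - 0.0834) = -5.2883
Step 2: Compute augmented objective.
t*f(x) = 7.03*13.0 = 91.39
Total = 91.39 - 5.2883 = 86.1017


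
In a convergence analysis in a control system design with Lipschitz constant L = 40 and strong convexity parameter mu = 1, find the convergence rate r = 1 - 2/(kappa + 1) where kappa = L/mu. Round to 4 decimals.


Step 1: Compute the condition number.
kappa = L/mu = 40/1 = 40.0
Step 2: Compute the convergence rate.
r = 1 - 2/(kappa + 1) = 1 - 2*mu/(L + mu) = (L - mu)/(L + mu) = 39/41 = 0.9512


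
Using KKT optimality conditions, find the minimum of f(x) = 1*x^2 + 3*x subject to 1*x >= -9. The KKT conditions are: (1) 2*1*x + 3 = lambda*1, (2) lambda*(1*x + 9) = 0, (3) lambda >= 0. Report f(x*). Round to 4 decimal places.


Step 1: Try lambda = 0 (constraint inactive).
Stationarity: 2*1*x + 3 = 0
x* = -3/(2*1) = -1.5
Check constraint: 1*-1.5 = -1.5 >= -9 -- satisfied.
Step 2: Compute optimal value.
f(x*) = 1*(-1.5)^2 + 3*(-1.5) = -2.25


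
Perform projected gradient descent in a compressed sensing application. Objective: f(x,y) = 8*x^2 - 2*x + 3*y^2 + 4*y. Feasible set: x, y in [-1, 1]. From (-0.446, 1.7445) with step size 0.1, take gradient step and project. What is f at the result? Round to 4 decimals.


Step 1: Compute gradient at (-0.446, 1.7445).
grad_x = 2*8*-0.446 - 2 = -9.136
grad_y = 2*3*1.7445 + 4 = 14.467
Step 2: Gradient step.
x_raw = -0.446 - 0.1*-9.136 = 0.4676
y_raw = 1.7445 - 0.1*14.467 = 0.2978
Step 3: Project onto [-1, 1].
x_proj = clip(0.4676) = 0.4676
y_proj = clip(0.2978) = 0.2978
Step 4: Evaluate f.
f(0.4676, 0.2978) = 2.2713


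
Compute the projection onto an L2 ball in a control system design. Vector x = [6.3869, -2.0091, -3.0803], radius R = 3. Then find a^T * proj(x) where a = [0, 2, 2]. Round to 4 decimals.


Step 1: Compute ||x|| (intermediates to 6 decimals).
||x|| = sqrt(6.3869^2 + (-2.0091)^2 + (-3.0803)^2) = 7.370022
Step 2: Project.
Since ||x|| > R, scale = R/||x|| = 3/7.370022 = 0.407054, proj(x) = scale * x
proj(x) = [2.599813, -0.817812, -1.253848]
Step 3: Dot product.
a^T * proj(x) = 0*2.599813 + 2*(-0.817812) + 2*(-1.253848) = -4.1433


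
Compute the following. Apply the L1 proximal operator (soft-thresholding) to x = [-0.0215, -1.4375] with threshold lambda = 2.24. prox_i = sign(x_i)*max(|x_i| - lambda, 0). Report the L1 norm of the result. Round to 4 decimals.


Soft-thresholding with lambda = 2.24:
prox(-0.0215) = sign(-0.0215)*max(|-0.0215| - 2.24, 0) = 0.0
prox(-1.4375) = sign(-1.4375)*max(|-1.4375| - 2.24, 0) = 0.0
prox(x) = [0.0, 0.0]
||prox(x)||_1 = 0.0 + 0.0 = 0.0


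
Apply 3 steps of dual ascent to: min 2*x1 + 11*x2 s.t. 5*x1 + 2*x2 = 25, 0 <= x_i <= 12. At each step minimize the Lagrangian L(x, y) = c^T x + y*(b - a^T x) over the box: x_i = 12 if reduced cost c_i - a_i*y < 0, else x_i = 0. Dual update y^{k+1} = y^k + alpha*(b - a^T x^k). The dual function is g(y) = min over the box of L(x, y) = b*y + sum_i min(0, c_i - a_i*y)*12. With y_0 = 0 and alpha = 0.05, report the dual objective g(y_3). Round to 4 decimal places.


Dual ascent for LP: min 2*x1 + 11*x2, 5*x1 + 2*x2 = 25, 0 <= x_i <= 12
Step 1: y^k = 0.0, reduced costs: (2.0, 11.0)
  x^k = (0.0, 0.0), subgradient = b - a^T x = 25.0
  y^{k+1} = 0.0 + 0.05*25.0 = 1.25
Step 2: y^k = 1.25, reduced costs: (-4.25, 8.5)
  x^k = (12.0, 0.0), subgradient = b - a^T x = -35.0
  y^{k+1} = 1.25 + 0.05*-35.0 = -0.5
Step 3: y^k = -0.5, reduced costs: (4.5, 12.0)
  x^k = (0.0, 0.0), subgradient = b - a^T x = 25.0
  y^{k+1} = -0.5 + 0.05*25.0 = 0.75
Dual objective at y_3 = 0.75: reduced costs (-1.75, 9.5), box minimizer x = (12.0, 0.0)
g(y_3) = b*y + (c1 - a1*y)*x1 + (c2 - a2*y)*x2 = 25*0.75 + (-1.75)*12.0 + 9.5*0.0 = 18.75 - 21.0 + 0.0 = -2.25


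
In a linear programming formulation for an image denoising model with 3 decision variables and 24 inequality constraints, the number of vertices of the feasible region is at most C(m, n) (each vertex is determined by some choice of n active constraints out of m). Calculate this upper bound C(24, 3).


Each vertex corresponds to some choice of n active constraints out of m, so the number of vertices is at most C(m, n) = m! / (n!(m-n)!).
m = 24, n = 3
Numerator: 24 * 23 * 22
Denominator: 3! = 6
C(24, 3) = 2024


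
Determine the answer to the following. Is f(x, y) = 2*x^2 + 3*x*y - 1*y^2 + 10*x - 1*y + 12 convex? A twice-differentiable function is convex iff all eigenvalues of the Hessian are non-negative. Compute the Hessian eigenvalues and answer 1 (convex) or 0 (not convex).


The Hessian of f(x,y) = 2*x^2 + 3*x*y - 1*y^2 + 10*x - 1*y + 12 is:
H = [[4, 3], [3, -2]]
Trace = 4 - 2 = 2
Determinant = 4*-2 - (3)^2 = -17
Discriminant = (2)^2 - 4*-17 = 72.0
Eigenvalues: lambda_1 = -3.2426, lambda_2 = 5.2426
The function is not convex.

0


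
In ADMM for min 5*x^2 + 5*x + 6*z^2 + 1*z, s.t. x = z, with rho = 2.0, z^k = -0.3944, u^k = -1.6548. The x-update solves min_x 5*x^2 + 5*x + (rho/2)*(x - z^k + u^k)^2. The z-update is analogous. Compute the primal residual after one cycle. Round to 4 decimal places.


ADMM iteration with rho = 2.0, z^k = -0.3944, u^k = -1.6548
Step 1: x-update.
Minimize 5*x^2 + 5*x + (2.0/2)*(x + 0.3944 - 1.6548)^2
FOC: (2*5 + 2.0)*x = -5 + 2.0*(-0.3944 + 1.6548)
x^{k+1} = -0.2066
Step 2: z-update.
Minimize 6*z^2 + 1*z + (2.0/2)*(-0.2066 - z - 1.6548)^2
FOC: (2*6 + 2.0)*z = -1 + 2.0*(-0.2066 - 1.6548)
z^{k+1} = -0.3373
Step 3: u-update.
u^{k+1} = -1.6548 - 0.2066 + 0.3373 = -1.5241
Step 4: Primal residual = |-0.2066 + 0.3373| = 0.1307


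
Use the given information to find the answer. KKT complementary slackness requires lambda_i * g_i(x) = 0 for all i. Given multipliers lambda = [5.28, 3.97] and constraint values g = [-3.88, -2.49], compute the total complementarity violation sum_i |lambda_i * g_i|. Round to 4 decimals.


KKT complementary slackness check:
lambda_1 * g_1 = 5.28 * -3.88 = -20.4864
lambda_2 * g_2 = 3.97 * -2.49 = -9.8853
Total violation = 20.4864 + 9.8853 = 30.3717


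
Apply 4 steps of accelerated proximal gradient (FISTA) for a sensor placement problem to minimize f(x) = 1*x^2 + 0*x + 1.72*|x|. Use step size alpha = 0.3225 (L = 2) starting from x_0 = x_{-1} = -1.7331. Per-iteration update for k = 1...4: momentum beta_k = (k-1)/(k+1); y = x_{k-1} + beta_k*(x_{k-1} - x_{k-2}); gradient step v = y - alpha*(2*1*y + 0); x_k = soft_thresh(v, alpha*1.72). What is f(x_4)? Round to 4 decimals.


FISTA on f(x) = 1*x^2 + 0*x + 1.72*|x|
L = 2, alpha = 0.3225
Iteration 1: beta = 0.0, y = -1.7331 + 0.0*(-1.7331 + 1.7331) = -1.7331
  grad(y) = -3.4662, v = y - alpha*grad = -0.6153
  prox(v) = soft_thresh(-0.6153, 0.5547) = -0.0606
Iteration 2: beta = 0.3333, y = -0.0606 + 0.3333*(-0.0606 + 1.7331) = 0.497
  grad(y) = 0.9939, v = y - alpha*grad = 0.1764
  prox(v) = soft_thresh(0.1764, 0.5547) = 0.0
Iteration 3: beta = 0.5, y = 0.0 + 0.5*(0.0 + 0.0606) = 0.0303
  grad(y) = 0.0606, v = y - alpha*grad = 0.0107
  prox(v) = soft_thresh(0.0107, 0.5547) = 0.0
Iteration 4: beta = 0.6, y = 0.0 + 0.6*(0.0 - 0.0) = 0.0
  grad(y) = 0.0, v = y - alpha*grad = 0.0
  prox(v) = soft_thresh(0.0, 0.5547) = 0.0
f(x_4) = 1*0.0^2 + 0*0.0 + 1.72*|0.0| = 0.0


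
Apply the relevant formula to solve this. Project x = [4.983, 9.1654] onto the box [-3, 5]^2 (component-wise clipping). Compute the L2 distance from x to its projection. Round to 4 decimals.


Project each component onto [-3, 5].
clip(4.983) = 4.983, clip(9.1654) = 5.0
Projection = [4.983, 5.0]
Squared diffs: [0.0, 17.3506]
Distance = sqrt(17.3506) = 4.1654


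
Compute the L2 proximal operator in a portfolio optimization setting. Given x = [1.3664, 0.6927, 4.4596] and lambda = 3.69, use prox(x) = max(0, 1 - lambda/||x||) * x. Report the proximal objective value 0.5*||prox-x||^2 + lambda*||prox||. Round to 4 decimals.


Step 1: Compute ||x||.
||x|| = 4.7154
Step 2: Compute scaling factor.
scale = max(0, 1 - 3.69/4.7154) = 0.2175
Step 3: prox(x) = [0.2971, 0.1506, 0.9698]
||prox(x)|| = 1.0254
Step 4: Proximal objective.
0.5*||prox-x||^2 = 6.8081
lambda*||prox|| = 3.7837
Total = 10.5917


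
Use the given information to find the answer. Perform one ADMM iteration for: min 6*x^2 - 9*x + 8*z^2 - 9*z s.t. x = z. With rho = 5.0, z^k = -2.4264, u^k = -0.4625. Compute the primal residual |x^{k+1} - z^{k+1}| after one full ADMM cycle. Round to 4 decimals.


ADMM iteration with rho = 5.0, z^k = -2.4264, u^k = -0.4625
Step 1: x-update.
Minimize 6*x^2 - 9*x + (5.0/2)*(x + 2.4264 - 0.4625)^2
FOC: (2*6 + 5.0)*x = 9 + 5.0*(-2.4264 + 0.4625)
x^{k+1} = -0.0482
Step 2: z-update.
Minimize 8*z^2 - 9*z + (5.0/2)*(-0.0482 - z - 0.4625)^2
FOC: (2*8 + 5.0)*z = 9 + 5.0*(-0.0482 - 0.4625)
z^{k+1} = 0.307
Step 3: u-update.
u^{k+1} = -0.4625 - 0.0482 - 0.307 = -0.8177
Step 4: Primal residual = |-0.0482 - 0.307| = 0.3552


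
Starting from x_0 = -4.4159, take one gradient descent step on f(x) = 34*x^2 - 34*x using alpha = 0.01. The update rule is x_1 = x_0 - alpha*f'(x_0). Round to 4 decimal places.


We compute the gradient at x_0 and apply the update.
f'(x) = 68*x - 34
f'(-4.4159) = 68*-4.4159 - 34 = -334.2812
x_1 = -4.4159 - 0.01*-334.2812 = -1.0731


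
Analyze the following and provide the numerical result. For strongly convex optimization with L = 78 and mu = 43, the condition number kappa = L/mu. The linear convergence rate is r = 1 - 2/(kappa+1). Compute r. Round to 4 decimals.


Step 1: Compute the condition number.
kappa = L/mu = 78/43 = 1.814
Step 2: Compute the convergence rate.
r = 1 - 2/(kappa + 1) = 1 - 2*mu/(L + mu) = (L - mu)/(L + mu) = 35/121 = 0.2893


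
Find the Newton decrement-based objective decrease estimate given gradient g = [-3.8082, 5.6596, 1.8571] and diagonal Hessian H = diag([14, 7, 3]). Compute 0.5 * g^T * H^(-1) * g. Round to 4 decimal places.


Step 1: H is diagonal, so H^(-1) * g = [-0.272, 0.8085, 0.619].
Step 2: g^T H^(-1) g = sum_i g_i^2 / H_ii
  = (-3.8082)^2/14 + (5.6596)^2/7 + (1.8571)^2/3
  = 1.0359 + 4.5759 + 1.1496 = 6.7614
Step 3: Objective decrease = 0.5 * g^T H^(-1) g = 3.3807


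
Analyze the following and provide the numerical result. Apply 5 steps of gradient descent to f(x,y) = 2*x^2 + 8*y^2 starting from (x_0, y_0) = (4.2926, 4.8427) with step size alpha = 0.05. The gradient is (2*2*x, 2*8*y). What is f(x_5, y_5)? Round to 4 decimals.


Gradient descent on f(x,y) = 2*x^2 + 8*y^2.
Starting point: (4.2926, 4.8427), alpha = 0.05
Step 1: grad_x = 2*2*4.2926 = 17.1704, grad_y = 2*8*4.8427 = 77.4832
  x_1 = 4.2926 - 0.05*17.1704 = 3.4341
  y_1 = 4.8427 - 0.05*77.4832 = 0.9685
Step 2: grad_x = 2*2*3.4341 = 13.7363, grad_y = 2*8*0.9685 = 15.4966
  x_2 = 3.4341 - 0.05*13.7363 = 2.7473
  y_2 = 0.9685 - 0.05*15.4966 = 0.1937
Step 3: grad_x = 2*2*2.7473 = 10.9891, grad_y = 2*8*0.1937 = 3.0993
  x_3 = 2.7473 - 0.05*10.9891 = 2.1978
  y_3 = 0.1937 - 0.05*3.0993 = 0.0387
Step 4: grad_x = 2*2*2.1978 = 8.7912, grad_y = 2*8*0.0387 = 0.6199
  x_4 = 2.1978 - 0.05*8.7912 = 1.7582
  y_4 = 0.0387 - 0.05*0.6199 = 0.0077
Step 5: grad_x = 2*2*1.7582 = 7.033, grad_y = 2*8*0.0077 = 0.124
  x_5 = 1.7582 - 0.05*7.033 = 1.4066
  y_5 = 0.0077 - 0.05*0.124 = 0.0015
f(1.4066, 0.0015) = 2*1.4066^2 + 8*0.0015^2 = 3.9571


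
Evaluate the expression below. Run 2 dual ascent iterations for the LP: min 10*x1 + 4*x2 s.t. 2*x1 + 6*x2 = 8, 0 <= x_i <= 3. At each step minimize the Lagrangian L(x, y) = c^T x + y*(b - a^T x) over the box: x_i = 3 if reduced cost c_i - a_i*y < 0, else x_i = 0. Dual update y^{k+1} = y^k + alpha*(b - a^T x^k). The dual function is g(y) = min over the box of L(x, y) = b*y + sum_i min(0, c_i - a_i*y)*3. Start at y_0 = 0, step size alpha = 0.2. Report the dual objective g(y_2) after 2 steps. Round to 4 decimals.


Dual ascent for LP: min 10*x1 + 4*x2, 2*x1 + 6*x2 = 8, 0 <= x_i <= 3
Step 1: y^k = 0.0, reduced costs: (10.0, 4.0)
  x^k = (0.0, 0.0), subgradient = b - a^T x = 8.0
  y^{k+1} = 0.0 + 0.2*8.0 = 1.6
Step 2: y^k = 1.6, reduced costs: (6.8, -5.6)
  x^k = (0.0, 3.0), subgradient = b - a^T x = -10.0
  y^{k+1} = 1.6 + 0.2*-10.0 = -0.4
Dual objective at y_2 = -0.4: reduced costs (10.8, 6.4), box minimizer x = (0.0, 0.0)
g(y_2) = b*y + (c1 - a1*y)*x1 + (c2 - a2*y)*x2 = 8*(-0.4) + 10.8*0.0 + 6.4*0.0 = -3.2 + 0.0 + 0.0 = -3.2


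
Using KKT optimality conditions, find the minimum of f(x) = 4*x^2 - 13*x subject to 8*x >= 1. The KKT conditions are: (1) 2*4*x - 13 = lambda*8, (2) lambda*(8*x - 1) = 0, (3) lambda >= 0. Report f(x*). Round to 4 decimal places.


Step 1: Try lambda = 0 (constraint inactive).
Stationarity: 2*4*x - 13 = 0
x* = 13/(2*4) = 1.625
Check constraint: 8*1.625 = 13.0 >= 1 -- satisfied.
Step 2: Compute optimal value.
f(x*) = 4*1.625^2 - 13*1.625 = -10.5625


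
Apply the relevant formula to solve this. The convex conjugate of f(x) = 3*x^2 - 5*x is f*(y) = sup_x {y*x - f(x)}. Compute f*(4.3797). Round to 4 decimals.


f*(y) = sup_x {y*x - a*x^2 - b*x} = sup_x {(y-b)*x - a*x^2}
FOC: (y - b) - 2a*x = 0 => x* = (y - b)/(2a)
x* = (4.3797 + 5)/(2*3) = 1.5633
f*(4.3797) = (y-b)^2/(4a) = (4.3797 + 5)^2/(4*3)
= 87.9788/12 = 7.3316
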